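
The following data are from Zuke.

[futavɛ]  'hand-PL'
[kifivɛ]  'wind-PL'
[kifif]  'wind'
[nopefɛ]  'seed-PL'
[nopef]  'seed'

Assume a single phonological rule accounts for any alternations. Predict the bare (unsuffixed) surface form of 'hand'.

[futaf]

The stem for 'wind' ends in [v] in [kifivɛ] but [f] in [kifif].
Compare 'seed', with invariant [f] in [nopefɛ] and [nopef]: an analysis with underlying /f/ and a rule producing [v] before the PL suffix would wrongly predict alternation here too.
Therefore /v/ is basic and [f] is derived by word-final obstruent devoicing (voiced obstruents become voiceless word-finally).
From [futavɛ] the stem 'hand' is /futav/; word-finally this yields [futaf].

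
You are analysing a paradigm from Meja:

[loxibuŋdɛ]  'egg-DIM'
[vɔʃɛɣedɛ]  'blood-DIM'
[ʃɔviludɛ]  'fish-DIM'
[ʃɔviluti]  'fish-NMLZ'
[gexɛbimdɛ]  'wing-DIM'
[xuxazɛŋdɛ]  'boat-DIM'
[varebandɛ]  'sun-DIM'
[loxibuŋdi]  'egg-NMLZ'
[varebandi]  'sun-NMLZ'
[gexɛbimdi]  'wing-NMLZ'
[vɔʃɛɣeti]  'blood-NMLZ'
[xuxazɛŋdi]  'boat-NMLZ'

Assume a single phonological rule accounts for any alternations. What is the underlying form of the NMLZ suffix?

/-ti/

The NMLZ morpheme has two allomorphs, [-di] and [-ti].
The DIM suffix, which begins with [d], is invariant after every stem; so [d] is not altered by any rule here.
The NMLZ suffix is therefore /-ti/ underlyingly, with post-nasal voicing: voiceless stops become voiced after a nasal.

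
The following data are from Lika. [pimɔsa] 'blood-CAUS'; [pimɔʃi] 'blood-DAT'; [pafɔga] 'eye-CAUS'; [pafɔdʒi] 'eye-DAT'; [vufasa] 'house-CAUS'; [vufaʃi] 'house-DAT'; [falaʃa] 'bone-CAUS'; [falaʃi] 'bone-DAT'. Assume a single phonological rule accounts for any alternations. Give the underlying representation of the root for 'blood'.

The stem for 'blood' ends in [s] in [pimɔsa] but [ʃ] in [pimɔʃi].
Compare 'bone', with invariant [ʃ] in [falaʃa] and [falaʃi]: an analysis with underlying /ʃ/ and a rule producing [s] before the CAUS suffix would wrongly predict alternation here too.
So /s/ is underlying, and a rule of palatalization before a front vowel — /g/ and /s/ become palato-alveolar [dʒ] and [ʃ] before a front vowel — gives [ʃ].
So 'blood' = /pimɔs/.

/pimɔs/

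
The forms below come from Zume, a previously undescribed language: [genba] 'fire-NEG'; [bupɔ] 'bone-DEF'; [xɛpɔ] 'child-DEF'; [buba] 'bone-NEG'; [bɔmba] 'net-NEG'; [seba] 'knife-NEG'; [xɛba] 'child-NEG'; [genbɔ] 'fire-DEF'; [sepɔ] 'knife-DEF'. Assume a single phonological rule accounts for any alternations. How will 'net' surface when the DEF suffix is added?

The DEF suffix surfaces as [-bɔ] and [-pɔ], depending on the final segment of the stem.
The NEG suffix, which begins with [b], is invariant after every stem; so [b] is not altered by any rule here.
The DEF suffix is therefore /-pɔ/ underlyingly, with post-nasal voicing: voiceless stops become voiced after a nasal.
After 'net', which ends in a nasal, the suffix surfaces as [-bɔ], giving [bɔmbɔ].

[bɔmbɔ]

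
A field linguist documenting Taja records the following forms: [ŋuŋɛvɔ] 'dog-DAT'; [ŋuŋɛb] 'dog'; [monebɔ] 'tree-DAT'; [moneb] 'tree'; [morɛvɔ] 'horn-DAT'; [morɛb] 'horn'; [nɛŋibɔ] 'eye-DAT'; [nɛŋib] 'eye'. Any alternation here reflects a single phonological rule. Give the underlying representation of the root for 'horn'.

In [morɛvɔ] and [morɛb] the final segment of 'horn' alternates: [v] ~ [b].
But 'eye' keeps [b] in both environments ([nɛŋibɔ], [nɛŋib]), so there is no rule changing /b/ to [v] before the DAT suffix.
The alternation reflects word-final hardening: voiced fricatives become stops word-finally. /v/ is underlying.

/morɛv/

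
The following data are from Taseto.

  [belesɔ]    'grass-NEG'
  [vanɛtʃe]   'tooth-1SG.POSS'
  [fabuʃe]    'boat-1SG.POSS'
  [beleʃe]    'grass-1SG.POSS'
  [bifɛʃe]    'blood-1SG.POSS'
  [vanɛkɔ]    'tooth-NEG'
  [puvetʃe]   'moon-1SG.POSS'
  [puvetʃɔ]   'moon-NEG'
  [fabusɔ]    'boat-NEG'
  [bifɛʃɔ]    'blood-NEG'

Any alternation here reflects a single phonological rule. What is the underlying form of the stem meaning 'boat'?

/fabus/

In [fabusɔ] and [fabuʃe] the final segment of 'boat' alternates: [s] ~ [ʃ].
But 'blood' keeps [ʃ] in both environments ([bifɛʃɔ], [bifɛʃe]), so there is no rule changing /ʃ/ to [s] before the NEG suffix.
So /s/ is underlying, and a rule of palatalization before a front vowel — /k/ and /s/ become palato-alveolar [tʃ] and [ʃ] before a front vowel — gives [ʃ].
The underlying form of 'boat' is therefore /fabus/.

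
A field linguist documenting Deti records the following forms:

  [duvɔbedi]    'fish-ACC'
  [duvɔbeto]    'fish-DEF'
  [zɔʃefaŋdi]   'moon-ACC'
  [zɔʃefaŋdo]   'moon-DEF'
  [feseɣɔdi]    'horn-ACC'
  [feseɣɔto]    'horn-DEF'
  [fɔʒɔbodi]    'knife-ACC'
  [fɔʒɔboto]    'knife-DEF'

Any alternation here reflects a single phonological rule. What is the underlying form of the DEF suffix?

The DEF morpheme has two allomorphs, [-do] and [-to].
The ACC suffix, which begins with [d], is invariant after every stem; so [d] is not altered by any rule here.
The DEF suffix is therefore /-to/ underlyingly, with post-nasal voicing: voiceless stops become voiced after a nasal.

/-to/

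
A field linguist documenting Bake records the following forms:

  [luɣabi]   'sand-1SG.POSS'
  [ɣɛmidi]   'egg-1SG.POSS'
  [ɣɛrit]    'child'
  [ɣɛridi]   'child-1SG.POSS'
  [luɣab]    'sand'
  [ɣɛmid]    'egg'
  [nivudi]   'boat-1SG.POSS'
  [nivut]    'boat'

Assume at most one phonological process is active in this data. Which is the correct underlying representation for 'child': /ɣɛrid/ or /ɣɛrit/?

In [ɣɛridi] and [ɣɛrit] the final segment of 'child' alternates: [d] ~ [t].
If /d/ were underlying and a rule turned it into [t] in isolation, 'egg' would also alternate; but it has [d] in both [ɣɛmidi] and [ɣɛmid].
The underlying segment must be /t/; voiceless stops become voiced between vowels, yielding [d] there.

/ɣɛrit/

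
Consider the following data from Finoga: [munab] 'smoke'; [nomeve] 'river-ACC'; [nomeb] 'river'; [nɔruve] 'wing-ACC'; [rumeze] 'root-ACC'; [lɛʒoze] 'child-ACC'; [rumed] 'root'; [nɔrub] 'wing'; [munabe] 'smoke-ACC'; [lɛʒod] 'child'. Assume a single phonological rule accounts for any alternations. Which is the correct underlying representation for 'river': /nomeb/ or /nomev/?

/nomev/

In [nomeb] and [nomeve] the final segment of 'river' alternates: [b] ~ [v].
But 'smoke' keeps [b] in both environments ([munab], [munabe]), so there is no rule changing /b/ to [v] before the ACC suffix.
So /v/ is underlying, and a rule of word-final hardening — voiced fricatives become stops word-finally — gives [b].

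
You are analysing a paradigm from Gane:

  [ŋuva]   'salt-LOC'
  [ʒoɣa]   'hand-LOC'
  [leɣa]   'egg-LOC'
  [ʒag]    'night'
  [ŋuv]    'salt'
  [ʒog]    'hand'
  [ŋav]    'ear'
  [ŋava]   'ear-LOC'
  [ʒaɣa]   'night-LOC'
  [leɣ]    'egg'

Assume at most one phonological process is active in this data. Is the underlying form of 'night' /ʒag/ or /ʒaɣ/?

The root 'night' surfaces as [ʒag] and [ʒaɣa], with a stem-final [g] ~ [ɣ] alternation.
Compare 'egg', with invariant [ɣ] in [leɣ] and [leɣa]: an analysis with underlying /ɣ/ and a rule producing [g] in isolation would wrongly predict alternation here too.
The alternation reflects intervocalic spirantization: voiced stops become fricatives between vowels. /g/ is underlying.

/ʒag/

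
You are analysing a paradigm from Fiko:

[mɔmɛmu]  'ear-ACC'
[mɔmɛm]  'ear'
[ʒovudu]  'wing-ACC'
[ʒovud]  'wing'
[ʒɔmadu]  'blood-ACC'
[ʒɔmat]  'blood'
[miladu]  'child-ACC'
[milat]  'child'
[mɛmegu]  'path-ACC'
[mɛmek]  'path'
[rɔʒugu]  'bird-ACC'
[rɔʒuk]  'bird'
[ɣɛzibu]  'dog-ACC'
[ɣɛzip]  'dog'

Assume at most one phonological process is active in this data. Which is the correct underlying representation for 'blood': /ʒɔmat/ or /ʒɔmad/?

/ʒɔmat/

In [ʒɔmadu] and [ʒɔmat] the final segment of 'blood' alternates: [d] ~ [t].
Compare 'wing', with invariant [d] in [ʒovudu] and [ʒovud]: an analysis with underlying /d/ and a rule producing [t] in isolation would wrongly predict alternation here too.
Therefore /t/ is basic and [d] is derived by intervocalic voicing (voiceless stops become voiced between vowels).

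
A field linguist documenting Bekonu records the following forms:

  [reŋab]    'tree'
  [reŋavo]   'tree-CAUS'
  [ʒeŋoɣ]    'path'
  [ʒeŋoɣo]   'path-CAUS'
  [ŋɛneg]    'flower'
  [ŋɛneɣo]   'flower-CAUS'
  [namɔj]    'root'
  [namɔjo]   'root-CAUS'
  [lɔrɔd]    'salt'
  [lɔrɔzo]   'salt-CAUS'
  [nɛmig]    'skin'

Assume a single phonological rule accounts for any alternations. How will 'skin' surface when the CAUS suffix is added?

[nɛmiɣo]

The stem for 'flower' ends in [g] in [ŋɛneg] but [ɣ] in [ŋɛneɣo].
The stem 'path' ([ʒeŋoɣ], [ʒeŋoɣo]) shows [ɣ] unchanged in both environments, so [ɣ] cannot be basic with [g] derived in isolation.
Therefore /g/ is basic and [ɣ] is derived by intervocalic spirantization (voiced stops become fricatives between vowels).
The one attested form of 'skin', [nɛmig], shows underlying /nɛmig/. Applying the same rule between vowels gives [nɛmiɣo].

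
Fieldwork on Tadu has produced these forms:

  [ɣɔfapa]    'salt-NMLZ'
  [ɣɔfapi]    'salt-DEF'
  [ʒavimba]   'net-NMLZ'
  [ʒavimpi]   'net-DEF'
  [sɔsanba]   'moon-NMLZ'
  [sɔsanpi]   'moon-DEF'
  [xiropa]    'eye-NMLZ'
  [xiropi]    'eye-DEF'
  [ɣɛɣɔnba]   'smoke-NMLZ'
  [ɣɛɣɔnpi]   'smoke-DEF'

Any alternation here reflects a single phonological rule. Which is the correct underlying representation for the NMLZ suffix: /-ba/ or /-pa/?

/-ba/

The NMLZ morpheme has two allomorphs, [-ba] and [-pa].
By contrast the DEF suffix keeps its initial [p] throughout — that segment must be underlying.
The NMLZ suffix is therefore /-ba/ underlyingly, with post-vocalic devoicing: voiced stops become voiceless after a vowel.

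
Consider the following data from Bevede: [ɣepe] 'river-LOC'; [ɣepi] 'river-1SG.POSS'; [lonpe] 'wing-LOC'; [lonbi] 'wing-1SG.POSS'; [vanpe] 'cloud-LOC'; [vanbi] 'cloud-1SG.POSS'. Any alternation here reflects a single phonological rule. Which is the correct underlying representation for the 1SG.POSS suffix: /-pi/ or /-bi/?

The 1SG.POSS suffix surfaces as [-bi] and [-pi], depending on the final segment of the stem.
By contrast the LOC suffix keeps its initial [p] throughout — that segment must be underlying.
So the underlying form is /-bi/, and voiced stops become voiceless after a vowel.

/-bi/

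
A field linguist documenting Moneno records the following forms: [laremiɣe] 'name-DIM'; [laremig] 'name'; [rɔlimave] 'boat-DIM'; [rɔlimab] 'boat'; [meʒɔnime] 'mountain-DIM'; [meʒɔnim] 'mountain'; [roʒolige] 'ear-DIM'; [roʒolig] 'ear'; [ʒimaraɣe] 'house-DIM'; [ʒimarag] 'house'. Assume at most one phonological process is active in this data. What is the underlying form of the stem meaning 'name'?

The root 'name' surfaces as [laremiɣe] and [laremig], with a stem-final [ɣ] ~ [g] alternation.
The stem 'ear' ([roʒolige], [roʒolig]) shows [g] unchanged in both environments, so [g] cannot be basic with [ɣ] derived before the DIM suffix.
So /ɣ/ is underlying, and a rule of word-final hardening — voiced fricatives become stops word-finally — gives [g].

/laremiɣ/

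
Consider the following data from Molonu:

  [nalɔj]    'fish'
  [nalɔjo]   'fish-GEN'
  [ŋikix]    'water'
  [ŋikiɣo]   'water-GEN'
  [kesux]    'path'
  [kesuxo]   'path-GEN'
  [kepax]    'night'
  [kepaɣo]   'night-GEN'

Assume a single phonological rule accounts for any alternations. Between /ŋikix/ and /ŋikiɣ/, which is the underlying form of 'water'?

The root 'water' surfaces as [ŋikix] and [ŋikiɣo], with a stem-final [x] ~ [ɣ] alternation.
But 'path' keeps [x] in both environments ([kesux], [kesuxo]), so there is no rule changing /x/ to [ɣ] before the GEN suffix.
Therefore /ɣ/ is basic and [x] is derived by word-final obstruent devoicing (voiced obstruents become voiceless word-finally).

/ŋikiɣ/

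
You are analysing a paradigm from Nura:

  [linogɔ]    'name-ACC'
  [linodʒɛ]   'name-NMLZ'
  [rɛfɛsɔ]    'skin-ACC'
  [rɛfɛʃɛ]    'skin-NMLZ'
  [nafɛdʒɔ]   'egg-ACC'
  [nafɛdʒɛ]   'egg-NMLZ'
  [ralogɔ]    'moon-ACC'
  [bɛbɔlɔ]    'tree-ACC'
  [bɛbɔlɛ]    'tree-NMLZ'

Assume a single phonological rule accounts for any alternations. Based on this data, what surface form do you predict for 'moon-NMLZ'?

[ralodʒɛ]

'name' shows [g] ~ [dʒ] at the end of the stem ([linogɔ] vs [linodʒɛ]).
But 'egg' keeps [dʒ] in both environments ([nafɛdʒɔ], [nafɛdʒɛ]), so there is no rule changing /dʒ/ to [g] before the ACC suffix.
The underlying segment must be /g/; /g/ and /s/ become palato-alveolar [dʒ] and [ʃ] before a front vowel, yielding [dʒ] there.
The one attested form of 'moon', [ralogɔ], shows underlying /ralog/. Applying the same rule before a front vowel gives [ralodʒɛ].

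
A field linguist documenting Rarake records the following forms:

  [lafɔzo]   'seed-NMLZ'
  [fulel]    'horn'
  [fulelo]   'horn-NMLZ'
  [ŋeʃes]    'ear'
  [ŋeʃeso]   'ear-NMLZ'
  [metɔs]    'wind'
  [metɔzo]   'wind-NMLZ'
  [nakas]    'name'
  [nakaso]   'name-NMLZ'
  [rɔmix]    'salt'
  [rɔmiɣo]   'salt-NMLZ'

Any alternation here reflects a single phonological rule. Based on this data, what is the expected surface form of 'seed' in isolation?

[lafɔs]

In [metɔs] and [metɔzo] the final segment of 'wind' alternates: [s] ~ [z].
If /s/ were underlying and a rule turned it into [z] before the NMLZ suffix, 'name' would also alternate; but it has [s] in both [nakas] and [nakaso].
The underlying segment must be /z/; voiced obstruents become voiceless word-finally, yielding [s] there.
From [lafɔzo] the stem 'seed' is /lafɔz/; word-finally this yields [lafɔs].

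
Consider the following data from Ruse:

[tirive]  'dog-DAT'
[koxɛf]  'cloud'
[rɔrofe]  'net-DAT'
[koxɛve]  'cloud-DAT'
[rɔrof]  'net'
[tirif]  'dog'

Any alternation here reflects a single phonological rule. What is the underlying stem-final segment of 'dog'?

In [tirive] and [tirif] the final segment of 'dog' alternates: [v] ~ [f].
But 'net' keeps [f] in both environments ([rɔrofe], [rɔrof]), so there is no rule changing /f/ to [v] before the DAT suffix.
The underlying segment must be /v/; voiced obstruents become voiceless word-finally, yielding [f] there.

/v/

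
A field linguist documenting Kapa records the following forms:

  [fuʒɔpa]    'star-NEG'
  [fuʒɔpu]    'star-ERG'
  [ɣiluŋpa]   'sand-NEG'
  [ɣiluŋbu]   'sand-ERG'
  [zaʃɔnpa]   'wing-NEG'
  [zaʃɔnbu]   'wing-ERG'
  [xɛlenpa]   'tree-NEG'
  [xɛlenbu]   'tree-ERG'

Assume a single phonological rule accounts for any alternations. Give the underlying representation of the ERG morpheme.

The ERG morpheme has two allomorphs, [-bu] and [-pu].
The NEG suffix, which begins with [p], is invariant after every stem; so [p] is not altered by any rule here.
So the underlying form is /-bu/, and voiced stops become voiceless after a vowel.

/-bu/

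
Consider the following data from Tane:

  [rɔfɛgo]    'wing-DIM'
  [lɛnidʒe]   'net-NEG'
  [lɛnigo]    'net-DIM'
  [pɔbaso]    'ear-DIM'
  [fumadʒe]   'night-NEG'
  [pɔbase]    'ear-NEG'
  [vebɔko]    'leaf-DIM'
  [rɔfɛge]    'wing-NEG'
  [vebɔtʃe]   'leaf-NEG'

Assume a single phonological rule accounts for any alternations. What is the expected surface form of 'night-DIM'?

[fumago]

'net' shows [dʒ] ~ [g] at the end of the stem ([lɛnidʒe] vs [lɛnigo]).
But 'wing' keeps [g] in both environments ([rɔfɛge], [rɔfɛgo]), so there is no rule changing /g/ to [dʒ] before the NEG suffix.
The underlying segment must be /dʒ/; palato-alveolar /tʃ/ and /dʒ/ become [k] and [g] when no front vowel follows, yielding [g] there.
The one attested form of 'night', [fumadʒe], shows underlying /fumadʒ/. Applying the same rule when no front vowel follows gives [fumago].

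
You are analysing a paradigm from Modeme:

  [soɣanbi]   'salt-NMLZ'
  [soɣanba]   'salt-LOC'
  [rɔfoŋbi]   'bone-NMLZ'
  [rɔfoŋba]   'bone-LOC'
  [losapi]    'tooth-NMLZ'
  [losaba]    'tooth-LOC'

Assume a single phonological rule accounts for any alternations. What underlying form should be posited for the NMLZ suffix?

/-pi/

The NMLZ suffix surfaces as [-bi] and [-pi], depending on the final segment of the stem.
The LOC suffix, which begins with [b], is invariant after every stem; so [b] is not altered by any rule here.
So the underlying form is /-pi/, and voiceless stops become voiced after a nasal.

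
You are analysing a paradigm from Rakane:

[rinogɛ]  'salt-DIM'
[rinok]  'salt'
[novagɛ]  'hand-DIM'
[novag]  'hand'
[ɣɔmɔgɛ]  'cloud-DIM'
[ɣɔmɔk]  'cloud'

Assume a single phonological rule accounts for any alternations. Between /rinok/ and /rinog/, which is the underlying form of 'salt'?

/rinok/

In [rinogɛ] and [rinok] the final segment of 'salt' alternates: [g] ~ [k].
The stem 'hand' ([novagɛ], [novag]) shows [g] unchanged in both environments, so [g] cannot be basic with [k] derived in isolation.
The underlying segment must be /k/; voiceless stops become voiced between vowels, yielding [g] there.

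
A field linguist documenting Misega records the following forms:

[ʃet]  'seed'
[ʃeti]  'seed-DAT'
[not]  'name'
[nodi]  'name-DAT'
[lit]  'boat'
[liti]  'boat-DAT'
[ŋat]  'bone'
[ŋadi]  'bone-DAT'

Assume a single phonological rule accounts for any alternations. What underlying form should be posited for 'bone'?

'bone' shows [t] ~ [d] at the end of the stem ([ŋat] vs [ŋadi]).
If /t/ were underlying and a rule turned it into [d] before the DAT suffix, 'boat' would also alternate; but it has [t] in both [lit] and [liti].
The underlying segment must be /d/; voiced obstruents become voiceless word-finally, yielding [t] there.
The underlying form of 'bone' is therefore /ŋad/.

/ŋad/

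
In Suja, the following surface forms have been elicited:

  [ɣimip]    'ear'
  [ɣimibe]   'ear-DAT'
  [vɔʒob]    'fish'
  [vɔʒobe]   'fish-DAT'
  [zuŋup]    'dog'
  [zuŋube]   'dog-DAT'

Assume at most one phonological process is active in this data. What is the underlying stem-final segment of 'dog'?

/p/

The root 'dog' surfaces as [zuŋup] and [zuŋube], with a stem-final [p] ~ [b] alternation.
But 'fish' keeps [b] in both environments ([vɔʒob], [vɔʒobe]), so there is no rule changing /b/ to [p] in isolation.
The underlying segment must be /p/; voiceless stops become voiced between vowels, yielding [b] there.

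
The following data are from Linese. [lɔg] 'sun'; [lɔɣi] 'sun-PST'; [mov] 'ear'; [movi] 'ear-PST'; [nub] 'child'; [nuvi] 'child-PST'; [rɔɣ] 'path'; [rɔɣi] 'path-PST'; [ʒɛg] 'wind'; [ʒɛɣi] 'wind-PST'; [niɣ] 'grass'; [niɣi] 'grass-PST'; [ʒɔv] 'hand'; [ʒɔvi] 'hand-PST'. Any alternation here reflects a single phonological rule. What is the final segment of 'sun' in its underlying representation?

The stem for 'sun' ends in [g] in [lɔg] but [ɣ] in [lɔɣi].
The stem 'grass' ([niɣ], [niɣi]) shows [ɣ] unchanged in both environments, so [ɣ] cannot be basic with [g] derived in isolation.
The alternation reflects intervocalic spirantization: voiced stops become fricatives between vowels. /g/ is underlying.

/g/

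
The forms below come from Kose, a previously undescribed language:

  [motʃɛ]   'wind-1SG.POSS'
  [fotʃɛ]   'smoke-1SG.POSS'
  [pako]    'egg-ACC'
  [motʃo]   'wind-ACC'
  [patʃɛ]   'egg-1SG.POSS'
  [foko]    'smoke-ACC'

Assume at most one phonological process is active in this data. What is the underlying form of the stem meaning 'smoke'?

/fok/

'smoke' shows [tʃ] ~ [k] at the end of the stem ([fotʃɛ] vs [foko]).
But 'wind' keeps [tʃ] in both environments ([motʃɛ], [motʃo]), so there is no rule changing /tʃ/ to [k] before the ACC suffix.
The alternation reflects palatalization before a front vowel: /k/ becomes palato-alveolar [tʃ] before a front vowel. /k/ is underlying.
Hence 'smoke' is /fok/ underlyingly.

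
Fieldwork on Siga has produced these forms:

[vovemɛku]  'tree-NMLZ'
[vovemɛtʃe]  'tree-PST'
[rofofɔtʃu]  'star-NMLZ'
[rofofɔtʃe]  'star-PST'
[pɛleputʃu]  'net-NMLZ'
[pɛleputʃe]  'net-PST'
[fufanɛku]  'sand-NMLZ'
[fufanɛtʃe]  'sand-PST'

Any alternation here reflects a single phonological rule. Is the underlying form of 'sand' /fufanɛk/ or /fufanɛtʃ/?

The stem for 'sand' ends in [k] in [fufanɛku] but [tʃ] in [fufanɛtʃe].
Compare 'star', with invariant [tʃ] in [rofofɔtʃu] and [rofofɔtʃe]: an analysis with underlying /tʃ/ and a rule producing [k] before the NMLZ suffix would wrongly predict alternation here too.
So /k/ is underlying, and a rule of palatalization before a front vowel — /k/ becomes palato-alveolar [tʃ] before a front vowel — gives [tʃ].

/fufanɛk/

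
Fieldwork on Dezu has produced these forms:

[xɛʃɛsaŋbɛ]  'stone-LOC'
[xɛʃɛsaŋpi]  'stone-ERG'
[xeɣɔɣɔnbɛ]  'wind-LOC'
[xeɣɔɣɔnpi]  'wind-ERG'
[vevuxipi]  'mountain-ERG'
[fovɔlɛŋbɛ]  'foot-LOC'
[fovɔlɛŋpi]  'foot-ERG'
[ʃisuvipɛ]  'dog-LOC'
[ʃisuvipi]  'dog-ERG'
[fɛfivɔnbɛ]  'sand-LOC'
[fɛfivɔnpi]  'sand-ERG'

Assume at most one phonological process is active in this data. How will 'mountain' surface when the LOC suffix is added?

[vevuxipɛ]

The LOC morpheme has two allomorphs, [-bɛ] and [-pɛ].
By contrast the ERG suffix keeps its initial [p] throughout — that segment must be underlying.
The LOC suffix is therefore /-bɛ/ underlyingly, with post-vocalic devoicing: voiced stops become voiceless after a vowel.
After 'mountain', which ends in a vowel, the suffix surfaces as [-pɛ], giving [vevuxipɛ].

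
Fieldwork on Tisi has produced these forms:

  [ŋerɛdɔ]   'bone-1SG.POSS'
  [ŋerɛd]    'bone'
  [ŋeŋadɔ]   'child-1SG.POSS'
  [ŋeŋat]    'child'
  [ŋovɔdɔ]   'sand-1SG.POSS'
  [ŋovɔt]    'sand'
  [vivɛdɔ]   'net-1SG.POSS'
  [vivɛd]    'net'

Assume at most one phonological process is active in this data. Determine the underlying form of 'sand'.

The stem for 'sand' ends in [d] in [ŋovɔdɔ] but [t] in [ŋovɔt].
But 'net' keeps [d] in both environments ([vivɛdɔ], [vivɛd]), so there is no rule changing /d/ to [t] in isolation.
Therefore /t/ is basic and [d] is derived by intervocalic voicing (voiceless stops become voiced between vowels).

/ŋovɔt/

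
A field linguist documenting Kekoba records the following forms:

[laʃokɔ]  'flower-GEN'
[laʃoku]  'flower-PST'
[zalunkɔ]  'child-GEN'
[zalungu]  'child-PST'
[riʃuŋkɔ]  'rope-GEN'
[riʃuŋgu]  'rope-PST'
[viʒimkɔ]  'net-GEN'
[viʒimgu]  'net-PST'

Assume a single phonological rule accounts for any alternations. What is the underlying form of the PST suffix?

The PST suffix surfaces as [-gu] and [-ku], depending on the final segment of the stem.
By contrast the GEN suffix keeps its initial [k] throughout — that segment must be underlying.
The PST suffix is therefore /-gu/ underlyingly, with post-vocalic devoicing: voiced stops become voiceless after a vowel.

/-gu/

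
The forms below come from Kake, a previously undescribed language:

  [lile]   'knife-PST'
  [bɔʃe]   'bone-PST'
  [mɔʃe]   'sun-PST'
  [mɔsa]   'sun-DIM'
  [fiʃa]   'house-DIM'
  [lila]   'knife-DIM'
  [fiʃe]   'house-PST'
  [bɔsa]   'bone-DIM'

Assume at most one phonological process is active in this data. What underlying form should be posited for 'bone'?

The stem for 'bone' ends in [ʃ] in [bɔʃe] but [s] in [bɔsa].
But 'house' keeps [ʃ] in both environments ([fiʃe], [fiʃa]), so there is no rule changing /ʃ/ to [s] before the DIM suffix.
The alternation reflects palatalization before a front vowel: /s/ becomes palato-alveolar [ʃ] before a front vowel. /s/ is underlying.
The underlying form of 'bone' is therefore /bɔs/.

/bɔs/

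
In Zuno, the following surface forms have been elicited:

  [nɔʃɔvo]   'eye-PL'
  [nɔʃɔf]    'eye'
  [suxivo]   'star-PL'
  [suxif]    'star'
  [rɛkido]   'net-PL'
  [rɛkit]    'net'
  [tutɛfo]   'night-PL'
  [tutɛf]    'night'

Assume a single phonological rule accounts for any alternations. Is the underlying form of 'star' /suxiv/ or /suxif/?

The root 'star' surfaces as [suxivo] and [suxif], with a stem-final [v] ~ [f] alternation.
But 'night' keeps [f] in both environments ([tutɛfo], [tutɛf]), so there is no rule changing /f/ to [v] before the PL suffix.
The alternation reflects word-final obstruent devoicing: voiced obstruents become voiceless word-finally. /v/ is underlying.

/suxiv/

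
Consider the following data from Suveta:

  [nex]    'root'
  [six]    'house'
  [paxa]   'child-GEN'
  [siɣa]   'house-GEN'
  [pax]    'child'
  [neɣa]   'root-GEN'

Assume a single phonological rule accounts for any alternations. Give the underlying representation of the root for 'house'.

/siɣ/

'house' shows [x] ~ [ɣ] at the end of the stem ([six] vs [siɣa]).
If /x/ were underlying and a rule turned it into [ɣ] before the GEN suffix, 'child' would also alternate; but it has [x] in both [pax] and [paxa].
Therefore /ɣ/ is basic and [x] is derived by word-final obstruent devoicing (voiced obstruents become voiceless word-finally).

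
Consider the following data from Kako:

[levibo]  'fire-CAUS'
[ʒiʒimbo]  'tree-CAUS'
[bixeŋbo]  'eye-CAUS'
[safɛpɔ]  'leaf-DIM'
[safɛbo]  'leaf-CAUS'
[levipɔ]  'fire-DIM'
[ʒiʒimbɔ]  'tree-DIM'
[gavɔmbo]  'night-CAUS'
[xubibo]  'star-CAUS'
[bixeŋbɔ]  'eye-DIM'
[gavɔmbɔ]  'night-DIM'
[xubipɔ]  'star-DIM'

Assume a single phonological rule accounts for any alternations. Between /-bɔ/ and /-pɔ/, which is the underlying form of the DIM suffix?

/-pɔ/

The DIM suffix surfaces as [-bɔ] and [-pɔ], depending on the final segment of the stem.
By contrast the CAUS suffix keeps its initial [b] throughout — that segment must be underlying.
So the underlying form is /-pɔ/, and voiceless stops become voiced after a nasal.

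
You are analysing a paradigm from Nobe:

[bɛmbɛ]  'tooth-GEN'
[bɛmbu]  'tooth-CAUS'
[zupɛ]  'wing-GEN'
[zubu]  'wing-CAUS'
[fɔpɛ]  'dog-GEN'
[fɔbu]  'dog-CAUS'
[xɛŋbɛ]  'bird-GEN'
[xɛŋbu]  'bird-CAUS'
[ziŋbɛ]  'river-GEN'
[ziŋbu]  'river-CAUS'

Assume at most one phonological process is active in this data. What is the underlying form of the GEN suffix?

The GEN suffix surfaces as [-bɛ] and [-pɛ], depending on the final segment of the stem.
By contrast the CAUS suffix keeps its initial [b] throughout — that segment must be underlying.
The GEN suffix is therefore /-pɛ/ underlyingly, with post-nasal voicing: voiceless stops become voiced after a nasal.

/-pɛ/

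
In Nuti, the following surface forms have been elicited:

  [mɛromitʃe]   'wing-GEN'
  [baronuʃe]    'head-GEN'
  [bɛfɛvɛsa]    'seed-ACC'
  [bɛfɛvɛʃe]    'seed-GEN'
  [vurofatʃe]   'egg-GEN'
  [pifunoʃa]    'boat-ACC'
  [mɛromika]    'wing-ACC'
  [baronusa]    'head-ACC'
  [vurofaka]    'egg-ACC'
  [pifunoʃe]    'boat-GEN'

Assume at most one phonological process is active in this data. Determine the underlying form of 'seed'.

The stem for 'seed' ends in [s] in [bɛfɛvɛsa] but [ʃ] in [bɛfɛvɛʃe].
If /ʃ/ were underlying and a rule turned it into [s] before the ACC suffix, 'boat' would also alternate; but it has [ʃ] in both [pifunoʃa] and [pifunoʃe].
Therefore /s/ is basic and [ʃ] is derived by palatalization before a front vowel (/k/ and /s/ become palato-alveolar [tʃ] and [ʃ] before a front vowel).
So 'seed' = /bɛfɛvɛs/.

/bɛfɛvɛs/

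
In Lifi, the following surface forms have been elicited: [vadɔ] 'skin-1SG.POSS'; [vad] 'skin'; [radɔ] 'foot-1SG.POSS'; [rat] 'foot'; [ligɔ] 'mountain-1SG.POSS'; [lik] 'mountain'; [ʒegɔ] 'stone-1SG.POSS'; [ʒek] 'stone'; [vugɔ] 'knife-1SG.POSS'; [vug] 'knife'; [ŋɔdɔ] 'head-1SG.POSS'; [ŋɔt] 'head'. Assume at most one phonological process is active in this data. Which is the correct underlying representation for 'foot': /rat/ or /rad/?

/rat/

The root 'foot' surfaces as [radɔ] and [rat], with a stem-final [d] ~ [t] alternation.
If /d/ were underlying and a rule turned it into [t] in isolation, 'skin' would also alternate; but it has [d] in both [vadɔ] and [vad].
The alternation reflects intervocalic voicing: voiceless stops become voiced between vowels. /t/ is underlying.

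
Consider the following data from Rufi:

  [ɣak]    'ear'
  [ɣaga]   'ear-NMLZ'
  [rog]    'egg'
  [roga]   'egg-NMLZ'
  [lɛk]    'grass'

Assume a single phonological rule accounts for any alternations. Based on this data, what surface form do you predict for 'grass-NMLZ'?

[lɛga]

In [ɣak] and [ɣaga] the final segment of 'ear' alternates: [k] ~ [g].
Compare 'egg', with invariant [g] in [rog] and [roga]: an analysis with underlying /g/ and a rule producing [k] in isolation would wrongly predict alternation here too.
Therefore /k/ is basic and [g] is derived by intervocalic voicing (voiceless stops become voiced between vowels).
The one attested form of 'grass', [lɛk], shows underlying /lɛk/. Applying the same rule between vowels gives [lɛga].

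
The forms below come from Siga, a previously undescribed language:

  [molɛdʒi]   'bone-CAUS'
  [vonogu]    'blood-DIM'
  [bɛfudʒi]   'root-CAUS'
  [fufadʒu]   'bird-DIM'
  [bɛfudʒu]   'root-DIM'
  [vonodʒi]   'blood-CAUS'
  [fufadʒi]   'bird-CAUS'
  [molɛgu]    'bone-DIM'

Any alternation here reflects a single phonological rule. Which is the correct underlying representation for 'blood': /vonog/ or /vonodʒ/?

/vonog/

The root 'blood' surfaces as [vonodʒi] and [vonogu], with a stem-final [dʒ] ~ [g] alternation.
But 'bird' keeps [dʒ] in both environments ([fufadʒi], [fufadʒu]), so there is no rule changing /dʒ/ to [g] before the DIM suffix.
Therefore /g/ is basic and [dʒ] is derived by palatalization before a front vowel (/g/ becomes palato-alveolar [dʒ] before a front vowel).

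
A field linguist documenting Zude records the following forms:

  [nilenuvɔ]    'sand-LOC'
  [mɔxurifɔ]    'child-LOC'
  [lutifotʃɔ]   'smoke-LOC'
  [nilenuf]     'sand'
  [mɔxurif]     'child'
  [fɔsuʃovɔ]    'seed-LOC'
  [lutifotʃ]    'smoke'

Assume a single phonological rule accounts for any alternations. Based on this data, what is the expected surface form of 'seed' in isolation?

[fɔsuʃof]

In [nilenuvɔ] and [nilenuf] the final segment of 'sand' alternates: [v] ~ [f].
If /f/ were underlying and a rule turned it into [v] before the LOC suffix, 'child' would also alternate; but it has [f] in both [mɔxurifɔ] and [mɔxurif].
Therefore /v/ is basic and [f] is derived by word-final obstruent devoicing (voiced obstruents become voiceless word-finally).
The one attested form of 'seed', [fɔsuʃovɔ], shows underlying /fɔsuʃov/. Applying the same rule word-finally gives [fɔsuʃof].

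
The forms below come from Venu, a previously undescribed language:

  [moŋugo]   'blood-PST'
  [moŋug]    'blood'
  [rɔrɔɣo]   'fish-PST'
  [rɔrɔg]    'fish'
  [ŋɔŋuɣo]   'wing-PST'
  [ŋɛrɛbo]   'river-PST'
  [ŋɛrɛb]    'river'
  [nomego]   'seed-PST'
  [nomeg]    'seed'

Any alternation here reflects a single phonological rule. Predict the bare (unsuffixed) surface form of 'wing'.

'fish' shows [ɣ] ~ [g] at the end of the stem ([rɔrɔɣo] vs [rɔrɔg]).
Compare 'blood', with invariant [g] in [moŋugo] and [moŋug]: an analysis with underlying /g/ and a rule producing [ɣ] before the PST suffix would wrongly predict alternation here too.
The underlying segment must be /ɣ/; voiced fricatives become stops word-finally, yielding [g] there.
The one attested form of 'wing', [ŋɔŋuɣo], shows underlying /ŋɔŋuɣ/. Applying the same rule word-finally gives [ŋɔŋug].

[ŋɔŋug]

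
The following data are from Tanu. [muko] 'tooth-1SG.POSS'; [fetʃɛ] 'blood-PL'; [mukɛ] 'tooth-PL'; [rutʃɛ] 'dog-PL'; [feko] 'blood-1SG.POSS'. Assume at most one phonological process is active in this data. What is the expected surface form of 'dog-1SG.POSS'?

The stem for 'blood' ends in [tʃ] in [fetʃɛ] but [k] in [feko].
But 'tooth' keeps [k] in both environments ([mukɛ], [muko]), so there is no rule changing /k/ to [tʃ] before the PL suffix.
The underlying segment must be /tʃ/; palato-alveolar /tʃ/ becomes [k] when no front vowel follows, yielding [k] there.
The one attested form of 'dog', [rutʃɛ], shows underlying /rutʃ/. Applying the same rule when no front vowel follows gives [ruko].

[ruko]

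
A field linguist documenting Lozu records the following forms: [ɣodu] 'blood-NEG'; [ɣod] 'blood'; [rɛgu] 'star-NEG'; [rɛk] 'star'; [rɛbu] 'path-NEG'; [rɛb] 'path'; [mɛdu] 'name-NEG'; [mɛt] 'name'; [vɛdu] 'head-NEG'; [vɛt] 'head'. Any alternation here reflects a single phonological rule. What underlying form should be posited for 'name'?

/mɛt/

The root 'name' surfaces as [mɛdu] and [mɛt], with a stem-final [d] ~ [t] alternation.
Compare 'blood', with invariant [d] in [ɣodu] and [ɣod]: an analysis with underlying /d/ and a rule producing [t] in isolation would wrongly predict alternation here too.
Therefore /t/ is basic and [d] is derived by intervocalic voicing (voiceless stops become voiced between vowels).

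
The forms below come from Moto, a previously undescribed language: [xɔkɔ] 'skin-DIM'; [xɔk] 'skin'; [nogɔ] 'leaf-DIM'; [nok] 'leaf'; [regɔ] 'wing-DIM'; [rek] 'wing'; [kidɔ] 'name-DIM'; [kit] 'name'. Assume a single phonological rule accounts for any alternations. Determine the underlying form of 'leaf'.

The stem for 'leaf' ends in [g] in [nogɔ] but [k] in [nok].
But 'skin' keeps [k] in both environments ([xɔkɔ], [xɔk]), so there is no rule changing /k/ to [g] before the DIM suffix.
Therefore /g/ is basic and [k] is derived by word-final obstruent devoicing (voiced obstruents become voiceless word-finally).
Hence 'leaf' is /nog/ underlyingly.

/nog/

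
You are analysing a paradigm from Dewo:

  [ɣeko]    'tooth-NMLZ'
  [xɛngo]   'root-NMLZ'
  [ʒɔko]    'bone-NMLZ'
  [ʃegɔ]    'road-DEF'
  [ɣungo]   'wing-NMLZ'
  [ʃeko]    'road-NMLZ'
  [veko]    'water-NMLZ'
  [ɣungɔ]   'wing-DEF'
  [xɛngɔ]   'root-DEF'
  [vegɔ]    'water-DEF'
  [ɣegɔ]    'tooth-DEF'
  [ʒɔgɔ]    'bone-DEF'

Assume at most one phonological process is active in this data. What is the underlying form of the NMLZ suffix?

/-ko/

The NMLZ suffix surfaces as [-go] and [-ko], depending on the final segment of the stem.
By contrast the DEF suffix keeps its initial [g] throughout — that segment must be underlying.
The NMLZ suffix is therefore /-ko/ underlyingly, with post-nasal voicing: voiceless stops become voiced after a nasal.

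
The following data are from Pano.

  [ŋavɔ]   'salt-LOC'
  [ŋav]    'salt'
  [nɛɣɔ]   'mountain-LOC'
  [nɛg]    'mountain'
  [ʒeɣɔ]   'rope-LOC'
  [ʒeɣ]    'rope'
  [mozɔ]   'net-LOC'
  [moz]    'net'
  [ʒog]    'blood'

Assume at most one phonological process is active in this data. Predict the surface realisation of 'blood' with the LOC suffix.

The stem for 'mountain' ends in [ɣ] in [nɛɣɔ] but [g] in [nɛg].
The stem 'rope' ([ʒeɣɔ], [ʒeɣ]) shows [ɣ] unchanged in both environments, so [ɣ] cannot be basic with [g] derived in isolation.
The underlying segment must be /g/; voiced stops become fricatives between vowels, yielding [ɣ] there.
From [ʒog] the stem 'blood' is /ʒog/; between vowels this yields [ʒoɣɔ].

[ʒoɣɔ]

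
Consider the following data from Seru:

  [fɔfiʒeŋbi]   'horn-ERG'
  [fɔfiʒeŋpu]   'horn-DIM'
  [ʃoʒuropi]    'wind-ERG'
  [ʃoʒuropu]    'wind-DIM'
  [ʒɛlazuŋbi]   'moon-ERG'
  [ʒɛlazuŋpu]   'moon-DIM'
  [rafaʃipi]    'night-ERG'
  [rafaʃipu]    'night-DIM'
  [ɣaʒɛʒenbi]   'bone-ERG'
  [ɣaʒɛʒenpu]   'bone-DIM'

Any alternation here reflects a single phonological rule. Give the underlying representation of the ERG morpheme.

The ERG morpheme has two allomorphs, [-bi] and [-pi].
By contrast the DIM suffix keeps its initial [p] throughout — that segment must be underlying.
So the underlying form is /-bi/, and voiced stops become voiceless after a vowel.

/-bi/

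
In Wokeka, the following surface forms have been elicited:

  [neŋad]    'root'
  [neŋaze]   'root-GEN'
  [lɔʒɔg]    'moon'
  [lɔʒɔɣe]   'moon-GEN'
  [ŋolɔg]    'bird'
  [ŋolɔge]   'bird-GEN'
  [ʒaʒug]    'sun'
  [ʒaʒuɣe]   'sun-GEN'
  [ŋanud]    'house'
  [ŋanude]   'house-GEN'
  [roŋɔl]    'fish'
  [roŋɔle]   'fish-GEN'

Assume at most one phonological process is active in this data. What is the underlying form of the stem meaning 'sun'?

/ʒaʒuɣ/

In [ʒaʒug] and [ʒaʒuɣe] the final segment of 'sun' alternates: [g] ~ [ɣ].
But 'bird' keeps [g] in both environments ([ŋolɔg], [ŋolɔge]), so there is no rule changing /g/ to [ɣ] before the GEN suffix.
So /ɣ/ is underlying, and a rule of word-final hardening — voiced fricatives become stops word-finally — gives [g].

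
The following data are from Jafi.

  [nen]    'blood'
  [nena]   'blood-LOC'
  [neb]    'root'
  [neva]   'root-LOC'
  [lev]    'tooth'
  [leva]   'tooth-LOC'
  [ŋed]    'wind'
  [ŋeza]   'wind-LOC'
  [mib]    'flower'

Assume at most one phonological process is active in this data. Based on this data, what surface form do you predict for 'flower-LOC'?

The stem for 'root' ends in [b] in [neb] but [v] in [neva].
But 'tooth' keeps [v] in both environments ([lev], [leva]), so there is no rule changing /v/ to [b] in isolation.
The alternation reflects intervocalic spirantization: voiced stops become fricatives between vowels. /b/ is underlying.
The one attested form of 'flower', [mib], shows underlying /mib/. Applying the same rule between vowels gives [miva].

[miva]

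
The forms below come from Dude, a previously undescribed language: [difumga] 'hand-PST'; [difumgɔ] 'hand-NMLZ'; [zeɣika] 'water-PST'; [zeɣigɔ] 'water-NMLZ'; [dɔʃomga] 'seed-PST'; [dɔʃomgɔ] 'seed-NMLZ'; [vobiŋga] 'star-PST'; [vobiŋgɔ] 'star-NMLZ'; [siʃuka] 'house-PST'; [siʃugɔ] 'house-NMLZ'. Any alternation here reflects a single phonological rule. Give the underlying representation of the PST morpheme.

The PST suffix surfaces as [-ga] and [-ka], depending on the final segment of the stem.
By contrast the NMLZ suffix keeps its initial [g] throughout — that segment must be underlying.
The PST suffix is therefore /-ka/ underlyingly, with post-nasal voicing: voiceless stops become voiced after a nasal.

/-ka/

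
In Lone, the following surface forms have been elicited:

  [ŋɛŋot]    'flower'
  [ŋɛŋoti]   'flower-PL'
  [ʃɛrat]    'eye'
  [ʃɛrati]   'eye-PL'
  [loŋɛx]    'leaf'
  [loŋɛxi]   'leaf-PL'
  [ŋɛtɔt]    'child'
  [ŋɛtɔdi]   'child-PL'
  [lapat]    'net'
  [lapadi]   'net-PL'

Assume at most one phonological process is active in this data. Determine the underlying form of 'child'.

The root 'child' surfaces as [ŋɛtɔt] and [ŋɛtɔdi], with a stem-final [t] ~ [d] alternation.
But 'flower' keeps [t] in both environments ([ŋɛŋot], [ŋɛŋoti]), so there is no rule changing /t/ to [d] before the PL suffix.
The alternation reflects word-final obstruent devoicing: voiced obstruents become voiceless word-finally. /d/ is underlying.

/ŋɛtɔd/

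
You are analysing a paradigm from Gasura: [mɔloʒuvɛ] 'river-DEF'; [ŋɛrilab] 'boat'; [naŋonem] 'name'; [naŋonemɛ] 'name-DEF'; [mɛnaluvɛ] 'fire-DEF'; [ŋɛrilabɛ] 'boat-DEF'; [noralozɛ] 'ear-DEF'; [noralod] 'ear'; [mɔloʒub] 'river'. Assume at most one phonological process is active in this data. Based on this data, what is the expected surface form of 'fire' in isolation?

The stem for 'river' ends in [b] in [mɔloʒub] but [v] in [mɔloʒuvɛ].
The stem 'boat' ([ŋɛrilab], [ŋɛrilabɛ]) shows [b] unchanged in both environments, so [b] cannot be basic with [v] derived before the DEF suffix.
The alternation reflects word-final hardening: voiced fricatives become stops word-finally. /v/ is underlying.
The one attested form of 'fire', [mɛnaluvɛ], shows underlying /mɛnaluv/. Applying the same rule word-finally gives [mɛnalub].

[mɛnalub]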